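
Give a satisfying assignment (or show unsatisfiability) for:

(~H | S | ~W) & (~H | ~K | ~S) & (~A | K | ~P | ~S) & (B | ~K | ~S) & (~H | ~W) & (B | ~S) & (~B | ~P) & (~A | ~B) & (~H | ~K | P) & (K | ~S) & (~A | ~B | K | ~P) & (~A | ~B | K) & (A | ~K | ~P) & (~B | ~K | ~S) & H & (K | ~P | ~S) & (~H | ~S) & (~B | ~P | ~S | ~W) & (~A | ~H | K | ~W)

P=T, H=T, B=F, W=F, A=F, S=F, K=F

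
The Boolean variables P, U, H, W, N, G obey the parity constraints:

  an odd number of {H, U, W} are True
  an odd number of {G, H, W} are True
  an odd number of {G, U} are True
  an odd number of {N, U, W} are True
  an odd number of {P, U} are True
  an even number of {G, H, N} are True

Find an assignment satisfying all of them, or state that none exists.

Unsatisfiable — no assignment works.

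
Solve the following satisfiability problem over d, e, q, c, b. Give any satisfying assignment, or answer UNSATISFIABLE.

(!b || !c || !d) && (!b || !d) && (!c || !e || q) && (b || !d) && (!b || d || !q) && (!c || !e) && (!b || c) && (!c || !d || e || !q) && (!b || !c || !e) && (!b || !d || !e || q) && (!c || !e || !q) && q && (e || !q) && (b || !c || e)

Unit clause (q) forces q = True.
In (e || !q) only e is left, so e = True.
In (!c || !e) only !c is left, so c = False.
In (!b || c) only !b is left, so b = False.
In (b || !d) only !d is left, so d = False.
All clauses satisfied.

d: False; e: True; q: True; c: False; b: False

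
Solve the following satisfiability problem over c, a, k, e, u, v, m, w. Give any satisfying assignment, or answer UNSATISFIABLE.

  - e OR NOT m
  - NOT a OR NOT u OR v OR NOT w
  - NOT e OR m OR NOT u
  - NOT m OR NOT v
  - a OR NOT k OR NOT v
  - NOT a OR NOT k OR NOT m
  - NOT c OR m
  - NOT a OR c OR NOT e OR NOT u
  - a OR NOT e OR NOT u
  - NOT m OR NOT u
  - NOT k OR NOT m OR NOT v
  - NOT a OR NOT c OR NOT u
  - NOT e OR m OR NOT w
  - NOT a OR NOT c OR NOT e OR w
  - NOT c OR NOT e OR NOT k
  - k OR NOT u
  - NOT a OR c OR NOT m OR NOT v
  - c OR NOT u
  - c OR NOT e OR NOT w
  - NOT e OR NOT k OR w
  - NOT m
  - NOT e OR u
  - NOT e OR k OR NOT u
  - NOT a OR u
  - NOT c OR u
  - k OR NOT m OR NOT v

c = False; a = False; k = True; e = False; u = False; v = False; m = False; w = True

Unit clause (NOT m) forces m = False.
In (NOT c OR m) only NOT c is left, so c = False.
In (c OR NOT u) only NOT u is left, so u = False.
In (NOT e OR u) only NOT e is left, so e = False.
In (NOT a OR u) only NOT a is left, so a = False.
Set k = True.
  then (a OR NOT k OR NOT v) forces v = False.
Set w = True.
All clauses satisfied.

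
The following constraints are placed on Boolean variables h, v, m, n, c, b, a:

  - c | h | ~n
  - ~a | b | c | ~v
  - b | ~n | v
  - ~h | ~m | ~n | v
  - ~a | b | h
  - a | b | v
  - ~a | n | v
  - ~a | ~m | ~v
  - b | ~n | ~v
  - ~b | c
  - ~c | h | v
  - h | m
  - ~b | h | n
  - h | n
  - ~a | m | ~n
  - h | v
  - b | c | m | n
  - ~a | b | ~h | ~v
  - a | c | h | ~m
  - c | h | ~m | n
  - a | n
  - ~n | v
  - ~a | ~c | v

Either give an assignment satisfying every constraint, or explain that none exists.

h = False, v = True, m = True, n = True, c = True, b = True, a = False

Set h = False.
  then (h | m) forces m = True.
  then (h | n) forces n = True.
  then (h | v) forces v = True.
  then (c | h | ~n) forces c = True.
  then (~a | ~m | ~v) forces a = False.
  then (b | ~n | ~v) forces b = True.
All clauses satisfied.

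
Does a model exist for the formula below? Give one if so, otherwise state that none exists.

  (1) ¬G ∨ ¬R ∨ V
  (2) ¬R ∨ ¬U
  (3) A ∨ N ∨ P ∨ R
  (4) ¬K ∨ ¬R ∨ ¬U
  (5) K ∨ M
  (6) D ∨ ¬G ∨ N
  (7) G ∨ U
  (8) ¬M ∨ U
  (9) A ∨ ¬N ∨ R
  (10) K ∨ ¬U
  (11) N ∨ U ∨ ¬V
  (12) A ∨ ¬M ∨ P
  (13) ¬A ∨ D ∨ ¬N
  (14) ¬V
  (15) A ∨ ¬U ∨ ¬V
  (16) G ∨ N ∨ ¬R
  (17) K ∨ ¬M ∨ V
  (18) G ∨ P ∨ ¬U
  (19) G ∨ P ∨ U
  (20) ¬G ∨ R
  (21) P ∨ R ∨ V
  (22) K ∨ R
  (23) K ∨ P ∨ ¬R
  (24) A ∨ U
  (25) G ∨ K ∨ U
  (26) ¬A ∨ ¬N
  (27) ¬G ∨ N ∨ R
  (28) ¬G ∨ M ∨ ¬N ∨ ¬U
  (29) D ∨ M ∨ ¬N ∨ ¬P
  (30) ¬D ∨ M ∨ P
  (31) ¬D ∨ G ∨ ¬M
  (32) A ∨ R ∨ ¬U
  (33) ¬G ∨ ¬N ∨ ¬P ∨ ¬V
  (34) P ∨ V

Unit clause (¬V) forces V = False.
In (P ∨ V) only P is left, so P = True.
Try U = False:
  (G ∨ U) forces G = True.
  (¬G ∨ ¬R ∨ V) forces R = False.
  clause (¬G ∨ R) is falsified — backtrack.
So U = True.
  then (¬R ∨ ¬U) forces R = False.
  then (K ∨ ¬U) forces K = True.
  then (¬G ∨ R) forces G = False.
  then (A ∨ R ∨ ¬U) forces A = True.
  then (¬A ∨ ¬N) forces N = False.
Set D = True.
  then (¬D ∨ G ∨ ¬M) forces M = False.
All clauses satisfied.

U: True, V: False, D: True, A: True, N: False, K: True, G: False, M: False, R: False, P: True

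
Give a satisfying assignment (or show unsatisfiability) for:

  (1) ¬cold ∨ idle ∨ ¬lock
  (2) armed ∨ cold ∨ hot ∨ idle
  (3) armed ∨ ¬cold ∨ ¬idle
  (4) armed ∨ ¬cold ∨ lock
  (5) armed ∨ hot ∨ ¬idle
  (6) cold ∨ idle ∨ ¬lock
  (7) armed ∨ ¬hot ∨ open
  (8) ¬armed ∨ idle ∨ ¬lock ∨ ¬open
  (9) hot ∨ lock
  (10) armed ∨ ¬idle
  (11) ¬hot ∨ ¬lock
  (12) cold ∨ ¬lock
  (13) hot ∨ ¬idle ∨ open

Set lock = False.
  then (hot ∨ lock) forces hot = True.
Set armed = False.
  then (armed ∨ ¬cold ∨ lock) forces cold = False.
  then (armed ∨ ¬hot ∨ open) forces open = True.
  then (armed ∨ ¬idle) forces idle = False.
All clauses satisfied.

lock=F, hot=T, armed=F, idle=F, cold=F, open=T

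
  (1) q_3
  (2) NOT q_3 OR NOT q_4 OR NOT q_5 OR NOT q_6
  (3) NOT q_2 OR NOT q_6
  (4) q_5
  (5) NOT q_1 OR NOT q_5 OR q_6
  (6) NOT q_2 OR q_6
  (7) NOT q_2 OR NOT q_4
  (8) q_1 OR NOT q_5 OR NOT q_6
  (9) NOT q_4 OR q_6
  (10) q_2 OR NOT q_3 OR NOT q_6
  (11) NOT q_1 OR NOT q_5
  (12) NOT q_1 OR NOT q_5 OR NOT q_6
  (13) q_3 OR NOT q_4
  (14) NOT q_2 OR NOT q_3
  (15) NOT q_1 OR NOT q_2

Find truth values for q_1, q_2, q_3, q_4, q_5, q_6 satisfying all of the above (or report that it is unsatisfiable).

q_1=F; q_2=F; q_3=T; q_4=F; q_5=T; q_6=F

Unit clause (q_3) forces q_3 = True.
Unit clause (q_5) forces q_5 = True.
In (NOT q_1 OR NOT q_5) only NOT q_1 is left, so q_1 = False.
In (NOT q_2 OR NOT q_3) only NOT q_2 is left, so q_2 = False.
In (q_1 OR NOT q_5 OR NOT q_6) only NOT q_6 is left, so q_6 = False.
In (NOT q_4 OR q_6) only NOT q_4 is left, so q_4 = False.
All clauses satisfied.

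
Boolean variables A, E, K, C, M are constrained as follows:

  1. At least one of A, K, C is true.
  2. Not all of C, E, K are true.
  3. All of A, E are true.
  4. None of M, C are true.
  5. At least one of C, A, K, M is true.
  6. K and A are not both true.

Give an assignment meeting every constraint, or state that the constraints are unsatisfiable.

A = True, E = True, K = False, C = False, M = False

  (1) {A, K, C}: 1 true — at least one ✓
  (2) {C, E, K}: 1/3 true — not all ✓
  (3) {A, E}: all 2 true ✓
  (4) {M, C}: 0 true — none ✓
  (5) {C, A, K, M}: 1 true — at least one ✓
  (6) K=F, A=T — not both ✓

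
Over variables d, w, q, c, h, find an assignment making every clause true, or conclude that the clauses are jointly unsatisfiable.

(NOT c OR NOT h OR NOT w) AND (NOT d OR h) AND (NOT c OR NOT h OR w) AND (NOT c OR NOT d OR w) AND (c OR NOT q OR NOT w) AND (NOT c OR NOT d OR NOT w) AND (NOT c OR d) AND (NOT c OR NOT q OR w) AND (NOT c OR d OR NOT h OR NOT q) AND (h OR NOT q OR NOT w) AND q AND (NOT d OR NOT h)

d = False; w = False; q = True; c = False; h = False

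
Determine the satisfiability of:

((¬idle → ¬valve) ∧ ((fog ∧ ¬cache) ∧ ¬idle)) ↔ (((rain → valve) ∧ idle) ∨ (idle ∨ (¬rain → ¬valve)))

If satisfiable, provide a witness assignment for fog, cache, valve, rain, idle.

fog: True; cache: False; valve: False; rain: True; idle: False

  ((¬idle → ¬valve) ∧ ((fog ∧ ¬cache) ∧ ¬idle)) ↔ (((rain → valve) ∧ idle) ∨ (idle ∨ (¬rain → ¬valve))) = True
    (¬idle → ¬valve) ∧ ((fog ∧ ¬cache) ∧ ¬idle) = True
      ¬idle → ¬valve = True
        ¬idle = True
        ¬valve = True
      (fog ∧ ¬cache) ∧ ¬idle = True
        fog ∧ ¬cache = True
          ¬cache = True
        ¬idle = True
    ((rain → valve) ∧ idle) ∨ (idle ∨ (¬rain → ¬valve)) = True
      (rain → valve) ∧ idle = False
        rain → valve = False
      idle ∨ (¬rain → ¬valve) = True
        ¬rain → ¬valve = True
          ¬rain = False
          ¬valve = True
The formula evaluates to True.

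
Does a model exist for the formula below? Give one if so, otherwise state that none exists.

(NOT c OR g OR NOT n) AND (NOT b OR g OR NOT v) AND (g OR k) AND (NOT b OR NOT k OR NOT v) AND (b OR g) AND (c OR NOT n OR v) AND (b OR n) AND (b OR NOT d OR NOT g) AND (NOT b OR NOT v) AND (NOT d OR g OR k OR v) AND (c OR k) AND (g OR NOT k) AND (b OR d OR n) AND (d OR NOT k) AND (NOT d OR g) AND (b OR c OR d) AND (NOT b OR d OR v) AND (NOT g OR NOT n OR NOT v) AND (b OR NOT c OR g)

Set d = True.
  then (NOT d OR g) forces g = True.
  then (b OR NOT d OR NOT g) forces b = True.
  then (NOT b OR NOT v) forces v = False.
Set k = True.
Set c = True.
Set n = True.
All clauses satisfied.

d = True, k = True, c = True, n = True, g = True, v = False, b = True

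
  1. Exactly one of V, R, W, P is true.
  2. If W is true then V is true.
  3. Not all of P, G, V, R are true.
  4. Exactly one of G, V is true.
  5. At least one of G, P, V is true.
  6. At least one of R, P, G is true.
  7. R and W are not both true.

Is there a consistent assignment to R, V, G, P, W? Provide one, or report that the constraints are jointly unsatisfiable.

R = False, V = False, G = True, P = True, W = False

  (1) {V, R, W, P}: 1 true — exactly one ✓
  (2) W=F ⇒ V: vacuous ✓
  (3) {P, G, V, R}: 2/4 true — not all ✓
  (4) {G, V}: 1 true — exactly one ✓
  (5) {G, P, V}: 2 true — at least one ✓
  (6) {R, P, G}: 2 true — at least one ✓
  (7) R=F, W=F — not both ✓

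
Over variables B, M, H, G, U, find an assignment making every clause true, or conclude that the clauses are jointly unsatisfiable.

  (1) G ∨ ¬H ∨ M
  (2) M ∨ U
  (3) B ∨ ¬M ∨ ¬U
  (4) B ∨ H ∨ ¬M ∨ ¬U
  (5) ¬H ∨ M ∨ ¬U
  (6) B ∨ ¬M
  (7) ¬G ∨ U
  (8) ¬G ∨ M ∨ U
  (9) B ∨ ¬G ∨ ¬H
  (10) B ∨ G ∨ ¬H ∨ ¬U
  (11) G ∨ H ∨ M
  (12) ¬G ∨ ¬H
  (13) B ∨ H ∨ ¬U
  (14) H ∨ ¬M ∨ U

Try B = False:
  (B ∨ ¬M) forces M = False.
  (M ∨ U) forces U = True.
  (¬H ∨ M ∨ ¬U) forces H = False.
  clause (B ∨ H ∨ ¬U) is falsified — backtrack.
So B = True.
Set M = False.
  then (M ∨ U) forces U = True.
  then (¬H ∨ M ∨ ¬U) forces H = False.
  then (G ∨ H ∨ M) forces G = True.
All clauses satisfied.

B = True, M = False, H = False, G = True, U = True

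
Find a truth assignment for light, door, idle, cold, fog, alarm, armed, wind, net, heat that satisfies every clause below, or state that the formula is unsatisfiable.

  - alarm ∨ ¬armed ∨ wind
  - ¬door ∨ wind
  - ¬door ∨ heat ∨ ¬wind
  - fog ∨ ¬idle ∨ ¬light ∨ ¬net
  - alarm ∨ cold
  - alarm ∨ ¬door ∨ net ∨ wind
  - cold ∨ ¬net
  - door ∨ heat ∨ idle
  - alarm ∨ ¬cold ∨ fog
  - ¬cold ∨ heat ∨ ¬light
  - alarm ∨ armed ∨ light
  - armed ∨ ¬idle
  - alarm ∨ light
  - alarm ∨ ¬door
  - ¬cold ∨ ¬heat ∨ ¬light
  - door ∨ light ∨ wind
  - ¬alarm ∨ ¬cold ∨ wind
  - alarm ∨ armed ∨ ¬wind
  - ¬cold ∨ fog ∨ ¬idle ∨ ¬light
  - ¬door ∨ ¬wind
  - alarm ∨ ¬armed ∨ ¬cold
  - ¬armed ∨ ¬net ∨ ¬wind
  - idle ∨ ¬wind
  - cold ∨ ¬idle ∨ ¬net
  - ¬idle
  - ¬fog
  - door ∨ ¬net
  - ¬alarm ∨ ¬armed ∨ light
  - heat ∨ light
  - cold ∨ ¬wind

light=T; door=F; idle=F; cold=F; fog=F; alarm=T; armed=F; wind=F; net=F; heat=T

Unit clause (¬idle) forces idle = False.
Unit clause (¬fog) forces fog = False.
In (idle ∨ ¬wind) only ¬wind is left, so wind = False.
In (¬door ∨ wind) only ¬door is left, so door = False.
In (door ∨ heat ∨ idle) only heat is left, so heat = True.
In (door ∨ light ∨ wind) only light is left, so light = True.
In (door ∨ ¬net) only ¬net is left, so net = False.
In (¬cold ∨ ¬heat ∨ ¬light) only ¬cold is left, so cold = False.
In (alarm ∨ cold) only alarm is left, so alarm = True.
Set armed = False.
All clauses satisfied.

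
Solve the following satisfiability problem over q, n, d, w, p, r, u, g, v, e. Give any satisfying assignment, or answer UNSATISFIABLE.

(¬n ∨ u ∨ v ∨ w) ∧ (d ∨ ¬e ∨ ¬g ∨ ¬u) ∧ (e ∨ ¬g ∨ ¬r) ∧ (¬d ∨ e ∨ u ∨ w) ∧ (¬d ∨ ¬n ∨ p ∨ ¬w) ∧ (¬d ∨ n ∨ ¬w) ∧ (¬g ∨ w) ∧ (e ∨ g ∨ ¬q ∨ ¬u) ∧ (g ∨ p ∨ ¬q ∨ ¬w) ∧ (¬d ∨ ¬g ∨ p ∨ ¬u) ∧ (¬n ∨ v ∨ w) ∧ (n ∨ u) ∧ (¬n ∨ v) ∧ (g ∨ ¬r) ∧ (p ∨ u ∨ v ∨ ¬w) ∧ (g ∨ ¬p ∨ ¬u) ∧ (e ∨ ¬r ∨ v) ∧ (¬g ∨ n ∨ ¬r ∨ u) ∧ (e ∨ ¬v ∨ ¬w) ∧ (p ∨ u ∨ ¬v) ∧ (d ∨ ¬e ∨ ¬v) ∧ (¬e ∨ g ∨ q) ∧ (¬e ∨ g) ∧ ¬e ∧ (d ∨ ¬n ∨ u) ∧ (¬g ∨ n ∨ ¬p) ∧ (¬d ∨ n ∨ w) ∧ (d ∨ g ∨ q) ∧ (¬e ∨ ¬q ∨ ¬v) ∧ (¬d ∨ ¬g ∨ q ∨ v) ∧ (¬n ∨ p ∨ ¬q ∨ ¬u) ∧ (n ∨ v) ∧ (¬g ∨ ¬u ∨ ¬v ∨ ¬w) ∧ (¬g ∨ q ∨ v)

q = False; n = True; d = True; w = False; p = False; r = False; u = True; g = False; v = True; e = False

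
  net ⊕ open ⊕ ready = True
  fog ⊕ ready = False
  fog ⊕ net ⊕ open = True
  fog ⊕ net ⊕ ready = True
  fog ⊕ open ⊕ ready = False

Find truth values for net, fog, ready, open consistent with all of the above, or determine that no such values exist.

net=T; fog=F; ready=F; open=F

net ⊕ open ⊕ ready = T ⊕ F ⊕ F = True ✓
fog ⊕ ready = F ⊕ F = False ✓
fog ⊕ net ⊕ open = F ⊕ T ⊕ F = True ✓
fog ⊕ net ⊕ ready = F ⊕ T ⊕ F = True ✓
fog ⊕ open ⊕ ready = F ⊕ F ⊕ F = False ✓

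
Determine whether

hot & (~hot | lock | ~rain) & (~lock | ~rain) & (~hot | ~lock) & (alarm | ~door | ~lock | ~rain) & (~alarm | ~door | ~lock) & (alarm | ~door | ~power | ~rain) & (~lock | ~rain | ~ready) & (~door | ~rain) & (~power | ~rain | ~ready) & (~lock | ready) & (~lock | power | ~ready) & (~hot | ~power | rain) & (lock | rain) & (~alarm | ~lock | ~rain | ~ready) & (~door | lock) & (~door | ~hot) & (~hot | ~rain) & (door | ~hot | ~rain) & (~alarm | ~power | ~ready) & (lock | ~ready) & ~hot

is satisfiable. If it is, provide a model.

UNSATISFIABLE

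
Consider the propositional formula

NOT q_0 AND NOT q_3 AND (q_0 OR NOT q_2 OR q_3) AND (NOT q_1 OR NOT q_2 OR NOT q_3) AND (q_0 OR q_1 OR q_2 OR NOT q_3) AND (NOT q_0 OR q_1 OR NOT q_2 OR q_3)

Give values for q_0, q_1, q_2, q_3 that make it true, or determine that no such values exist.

q_0=F, q_1=T, q_2=F, q_3=F

Unit clause (NOT q_0) forces q_0 = False.
Unit clause (NOT q_3) forces q_3 = False.
In (q_0 OR NOT q_2 OR q_3) only NOT q_2 is left, so q_2 = False.
Set q_1 = True.
All clauses satisfied.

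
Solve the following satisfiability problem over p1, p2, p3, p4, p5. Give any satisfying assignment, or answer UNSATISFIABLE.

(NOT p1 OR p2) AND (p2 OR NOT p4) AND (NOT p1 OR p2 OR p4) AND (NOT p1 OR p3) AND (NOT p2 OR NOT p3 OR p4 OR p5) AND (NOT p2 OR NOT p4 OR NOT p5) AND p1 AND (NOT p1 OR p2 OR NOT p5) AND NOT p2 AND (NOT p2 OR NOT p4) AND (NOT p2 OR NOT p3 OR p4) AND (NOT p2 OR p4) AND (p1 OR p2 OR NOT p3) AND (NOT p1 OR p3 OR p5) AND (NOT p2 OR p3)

Case p1 = True:
  (NOT p1 OR p2) forces p2 = True.
  Clause (NOT p2) is falsified — contradiction.
Case p1 = False:
  Clause (p1) is falsified — contradiction.
Both cases fail, so the formula is unsatisfiable.

Unsatisfiable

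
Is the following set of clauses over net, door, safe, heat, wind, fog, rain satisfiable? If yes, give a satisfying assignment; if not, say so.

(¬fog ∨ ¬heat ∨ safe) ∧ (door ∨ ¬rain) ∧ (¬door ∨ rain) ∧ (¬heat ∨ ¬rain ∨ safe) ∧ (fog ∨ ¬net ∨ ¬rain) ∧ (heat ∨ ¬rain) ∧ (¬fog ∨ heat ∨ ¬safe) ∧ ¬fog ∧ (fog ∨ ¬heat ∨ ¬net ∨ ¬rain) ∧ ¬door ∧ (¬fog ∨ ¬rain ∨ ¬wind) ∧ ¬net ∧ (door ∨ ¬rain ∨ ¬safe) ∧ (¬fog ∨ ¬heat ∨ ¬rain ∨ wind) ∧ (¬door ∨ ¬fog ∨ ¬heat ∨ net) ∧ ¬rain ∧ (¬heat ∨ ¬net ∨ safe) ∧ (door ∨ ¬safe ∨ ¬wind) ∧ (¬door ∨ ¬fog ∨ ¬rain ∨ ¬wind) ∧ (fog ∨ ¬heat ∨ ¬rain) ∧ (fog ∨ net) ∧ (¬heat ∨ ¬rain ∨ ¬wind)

Unsatisfiable — no assignment works.

Case net = True:
  Clause (¬net) is falsified — contradiction.
Case net = False:
  (¬fog) forces fog = False.
  Clause (fog ∨ net) is falsified — contradiction.
Both cases fail, so the formula is unsatisfiable.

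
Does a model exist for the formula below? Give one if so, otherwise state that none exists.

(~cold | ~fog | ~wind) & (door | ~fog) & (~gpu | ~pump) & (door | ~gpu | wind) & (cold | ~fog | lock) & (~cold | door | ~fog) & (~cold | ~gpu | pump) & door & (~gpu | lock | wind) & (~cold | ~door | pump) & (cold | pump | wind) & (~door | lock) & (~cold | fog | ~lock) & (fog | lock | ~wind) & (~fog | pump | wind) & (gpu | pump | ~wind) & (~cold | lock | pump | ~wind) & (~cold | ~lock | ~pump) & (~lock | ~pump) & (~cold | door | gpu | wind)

cold: False; fog: False; gpu: True; lock: True; wind: True; pump: False; door: True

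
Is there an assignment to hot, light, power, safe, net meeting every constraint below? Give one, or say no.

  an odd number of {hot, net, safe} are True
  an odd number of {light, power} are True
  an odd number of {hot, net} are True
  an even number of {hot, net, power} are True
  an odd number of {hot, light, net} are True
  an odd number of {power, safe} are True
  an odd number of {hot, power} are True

hot: False, light: False, power: True, safe: False, net: True

{hot, net, safe}: 1 true → odd ✓
{light, power}: 1 true → odd ✓
{hot, net}: 1 true → odd ✓
{hot, net, power}: 2 true → even ✓
{hot, light, net}: 1 true → odd ✓
{power, safe}: 1 true → odd ✓
{hot, power}: 1 true → odd ✓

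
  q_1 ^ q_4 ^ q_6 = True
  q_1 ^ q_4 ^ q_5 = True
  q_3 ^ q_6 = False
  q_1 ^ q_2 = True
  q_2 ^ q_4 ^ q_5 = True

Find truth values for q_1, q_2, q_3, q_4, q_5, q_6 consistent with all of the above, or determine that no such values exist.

Adding constraints 2, 4, 5 mod 2: every variable appears an even number of times on the left, so the left side is 0.
But the right sides sum to 1 (mod 2). 0 ≠ 1 — the system is inconsistent.

No satisfying assignment exists.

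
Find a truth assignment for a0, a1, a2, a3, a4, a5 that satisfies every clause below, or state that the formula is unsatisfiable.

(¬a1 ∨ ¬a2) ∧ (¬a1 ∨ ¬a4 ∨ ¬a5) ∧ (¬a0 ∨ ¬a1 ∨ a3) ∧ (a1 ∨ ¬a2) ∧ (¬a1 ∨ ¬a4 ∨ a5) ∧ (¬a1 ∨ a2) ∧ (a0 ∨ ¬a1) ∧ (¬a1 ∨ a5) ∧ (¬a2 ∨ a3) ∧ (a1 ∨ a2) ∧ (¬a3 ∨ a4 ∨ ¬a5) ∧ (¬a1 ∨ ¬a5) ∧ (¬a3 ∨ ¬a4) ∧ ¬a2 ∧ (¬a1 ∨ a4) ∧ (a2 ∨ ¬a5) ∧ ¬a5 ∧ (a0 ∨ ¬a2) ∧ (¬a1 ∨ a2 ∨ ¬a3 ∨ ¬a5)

Case a2 = True:
  Clause (¬a2) is falsified — contradiction.
Case a2 = False:
  (¬a1 ∨ a2) forces a1 = False.
  Clause (a1 ∨ a2) is falsified — contradiction.
Both cases fail, so the formula is unsatisfiable.

UNSATISFIABLE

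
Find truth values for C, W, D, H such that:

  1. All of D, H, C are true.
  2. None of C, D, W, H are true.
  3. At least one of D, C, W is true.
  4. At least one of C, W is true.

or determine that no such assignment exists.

Unsatisfiable — no assignment works.

Case C = True:
  Constraint (2) is violated (C=T) — contradiction.
Case C = False:
  Constraint (1) is violated (C=F) — contradiction.
Both cases fail — unsatisfiable.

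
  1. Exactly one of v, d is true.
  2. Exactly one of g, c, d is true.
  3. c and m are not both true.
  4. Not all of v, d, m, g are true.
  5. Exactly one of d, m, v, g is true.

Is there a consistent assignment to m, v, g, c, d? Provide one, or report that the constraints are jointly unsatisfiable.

m = False; v = False; g = False; c = False; d = True

  (1) {v, d}: 1 true — exactly one ✓
  (2) {g, c, d}: 1 true — exactly one ✓
  (3) c=F, m=F — not both ✓
  (4) {v, d, m, g}: 1/4 true — not all ✓
  (5) {d, m, v, g}: 1 true — exactly one ✓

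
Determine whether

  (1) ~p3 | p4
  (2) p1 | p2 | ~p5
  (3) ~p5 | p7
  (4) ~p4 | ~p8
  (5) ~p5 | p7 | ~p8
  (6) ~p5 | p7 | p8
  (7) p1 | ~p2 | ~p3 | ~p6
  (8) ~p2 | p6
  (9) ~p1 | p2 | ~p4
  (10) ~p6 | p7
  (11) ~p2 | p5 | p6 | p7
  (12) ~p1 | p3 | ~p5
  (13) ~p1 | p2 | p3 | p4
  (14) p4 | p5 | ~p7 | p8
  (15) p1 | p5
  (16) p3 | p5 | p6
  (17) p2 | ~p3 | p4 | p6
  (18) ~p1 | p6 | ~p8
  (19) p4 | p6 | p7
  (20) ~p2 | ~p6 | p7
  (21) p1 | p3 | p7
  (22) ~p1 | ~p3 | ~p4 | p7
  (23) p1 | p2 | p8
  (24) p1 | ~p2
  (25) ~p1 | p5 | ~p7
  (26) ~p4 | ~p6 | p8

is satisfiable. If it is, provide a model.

Unsatisfiable — no assignment works.

Case p2 = True:
  (~p2 | p6) forces p6 = True.
  (~p6 | p7) forces p7 = True.
  (p1 | ~p2) forces p1 = True.
  (~p1 | p5 | ~p7) forces p5 = True.
  (~p1 | p3 | ~p5) forces p3 = True.
  (~p3 | p4) forces p4 = True.
  (~p4 | ~p8) forces p8 = False.
  Clause (~p4 | ~p6 | p8) is falsified — contradiction.
Case p2 = False:
  If p1 = True:
    (~p1 | p2 | ~p4) forces p4 = False.
    (~p3 | p4) forces p3 = False.
    clause (~p1 | p2 | p3 | p4) is falsified.
  If p1 = False:
    (p1 | p2 | ~p5) forces p5 = False.
    clause (p1 | p5) is falsified.
  Every sub-case reaches a contradiction.
Both cases fail, so the formula is unsatisfiable.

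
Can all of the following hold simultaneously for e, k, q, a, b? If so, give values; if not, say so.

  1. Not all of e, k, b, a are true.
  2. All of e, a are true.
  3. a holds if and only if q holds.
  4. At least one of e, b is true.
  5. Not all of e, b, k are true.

e = True, k = True, q = True, a = True, b = False

  (1) {e, k, b, a}: 3/4 true — not all ✓
  (2) {e, a}: all 2 true ✓
  (3) a=T, q=T — same ✓
  (4) {e, b}: 1 true — at least one ✓
  (5) {e, b, k}: 2/3 true — not all ✓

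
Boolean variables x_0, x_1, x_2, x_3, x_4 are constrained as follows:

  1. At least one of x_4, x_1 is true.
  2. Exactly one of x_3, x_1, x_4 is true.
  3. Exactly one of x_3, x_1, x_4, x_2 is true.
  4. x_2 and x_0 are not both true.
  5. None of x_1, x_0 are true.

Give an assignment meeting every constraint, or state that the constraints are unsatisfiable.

x_0 = False, x_1 = False, x_2 = False, x_3 = False, x_4 = True

  (1) {x_4, x_1}: 1 true — at least one ✓
  (2) {x_3, x_1, x_4}: 1 true — exactly one ✓
  (3) {x_3, x_1, x_4, x_2}: 1 true — exactly one ✓
  (4) x_2=F, x_0=F — not both ✓
  (5) {x_1, x_0}: 0 true — none ✓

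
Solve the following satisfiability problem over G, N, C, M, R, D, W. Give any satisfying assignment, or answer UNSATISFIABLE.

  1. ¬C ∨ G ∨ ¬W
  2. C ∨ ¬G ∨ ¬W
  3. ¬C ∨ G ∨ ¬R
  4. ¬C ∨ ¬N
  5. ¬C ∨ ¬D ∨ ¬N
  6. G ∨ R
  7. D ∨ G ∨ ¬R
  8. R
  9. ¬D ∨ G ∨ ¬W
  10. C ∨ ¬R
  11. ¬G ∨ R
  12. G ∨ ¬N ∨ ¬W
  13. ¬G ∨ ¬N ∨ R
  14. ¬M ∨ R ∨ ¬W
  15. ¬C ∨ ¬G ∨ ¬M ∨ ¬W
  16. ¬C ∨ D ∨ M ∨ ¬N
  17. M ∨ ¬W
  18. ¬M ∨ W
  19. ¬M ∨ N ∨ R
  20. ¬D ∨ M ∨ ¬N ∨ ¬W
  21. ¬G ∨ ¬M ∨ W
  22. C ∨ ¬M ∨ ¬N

Unit clause (R) forces R = True.
In (C ∨ ¬R) only C is left, so C = True.
In (¬C ∨ G ∨ ¬R) only G is left, so G = True.
In (¬C ∨ ¬N) only ¬N is left, so N = False.
Set M = False.
  then (M ∨ ¬W) forces W = False.
Set D = True.
All clauses satisfied.

G=T, N=F, C=T, M=F, R=T, D=T, W=F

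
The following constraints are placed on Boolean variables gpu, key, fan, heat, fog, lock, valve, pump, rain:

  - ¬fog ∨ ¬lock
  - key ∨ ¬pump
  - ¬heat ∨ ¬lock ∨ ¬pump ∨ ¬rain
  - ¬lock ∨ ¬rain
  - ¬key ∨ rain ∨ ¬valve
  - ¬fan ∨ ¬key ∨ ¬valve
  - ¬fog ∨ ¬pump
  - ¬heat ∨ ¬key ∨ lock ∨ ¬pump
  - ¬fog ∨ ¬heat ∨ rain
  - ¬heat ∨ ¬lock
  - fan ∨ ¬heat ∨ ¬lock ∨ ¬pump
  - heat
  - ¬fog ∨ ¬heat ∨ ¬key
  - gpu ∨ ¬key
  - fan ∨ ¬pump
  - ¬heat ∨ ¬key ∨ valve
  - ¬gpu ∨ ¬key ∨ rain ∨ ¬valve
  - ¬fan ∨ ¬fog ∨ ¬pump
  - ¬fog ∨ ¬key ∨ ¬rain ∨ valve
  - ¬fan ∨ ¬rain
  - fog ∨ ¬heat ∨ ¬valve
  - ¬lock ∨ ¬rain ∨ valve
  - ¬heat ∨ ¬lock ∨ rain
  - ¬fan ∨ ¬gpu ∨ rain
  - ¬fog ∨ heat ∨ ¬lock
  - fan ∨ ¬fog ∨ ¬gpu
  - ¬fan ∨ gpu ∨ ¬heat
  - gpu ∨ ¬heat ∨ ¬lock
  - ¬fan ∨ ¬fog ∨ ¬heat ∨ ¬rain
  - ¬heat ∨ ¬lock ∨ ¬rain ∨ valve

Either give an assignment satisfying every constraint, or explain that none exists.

Unit clause (heat) forces heat = True.
In (¬heat ∨ ¬lock) only ¬lock is left, so lock = False.
Set gpu = True.
Try key = True:
  (¬heat ∨ ¬key ∨ lock ∨ ¬pump) forces pump = False.
  (¬fog ∨ ¬heat ∨ ¬key) forces fog = False.
  (¬heat ∨ ¬key ∨ valve) forces valve = True.
  clause (fog ∨ ¬heat ∨ ¬valve) is falsified — backtrack.
So key = False.
  then (key ∨ ¬pump) forces pump = False.
Set fan = False.
  then (fan ∨ ¬fog ∨ ¬gpu) forces fog = False.
  then (fog ∨ ¬heat ∨ ¬valve) forces valve = False.
Set rain = False.
All clauses satisfied.

gpu = True, key = False, fan = False, heat = True, fog = False, lock = False, valve = False, pump = False, rain = False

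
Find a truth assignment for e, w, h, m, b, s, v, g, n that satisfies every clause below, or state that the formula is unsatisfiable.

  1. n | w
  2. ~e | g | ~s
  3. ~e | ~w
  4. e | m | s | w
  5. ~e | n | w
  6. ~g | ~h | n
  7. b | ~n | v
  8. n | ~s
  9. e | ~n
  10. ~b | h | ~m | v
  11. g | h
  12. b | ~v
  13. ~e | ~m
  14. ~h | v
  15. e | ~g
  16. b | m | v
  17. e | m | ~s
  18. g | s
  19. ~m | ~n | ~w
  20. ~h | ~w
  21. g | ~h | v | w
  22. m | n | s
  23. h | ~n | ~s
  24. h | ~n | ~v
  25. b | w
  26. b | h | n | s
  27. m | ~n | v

e=T, w=F, h=T, m=F, b=T, s=F, v=T, g=T, n=T

Try e = False:
  (e | ~n) forces n = False.
  (n | w) forces w = True.
  (n | ~s) forces s = False.
  (e | ~g) forces g = False.
  clause (g | s) is falsified — backtrack.
So e = True.
  then (~e | ~w) forces w = False.
  then (~e | n | w) forces n = True.
  then (~e | ~m) forces m = False.
  then (b | w) forces b = True.
  then (m | ~n | v) forces v = True.
  then (h | ~n | ~v) forces h = True.
Set s = False.
  then (g | s) forces g = True.
All clauses satisfied.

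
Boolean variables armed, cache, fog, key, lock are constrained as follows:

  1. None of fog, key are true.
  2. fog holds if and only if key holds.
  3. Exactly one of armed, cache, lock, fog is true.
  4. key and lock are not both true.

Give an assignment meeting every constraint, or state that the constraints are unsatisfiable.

armed=F, cache=T, fog=F, key=F, lock=F

  (1) {fog, key}: 0 true — none ✓
  (2) fog=F, key=F — same ✓
  (3) {armed, cache, lock, fog}: 1 true — exactly one ✓
  (4) key=F, lock=F — not both ✓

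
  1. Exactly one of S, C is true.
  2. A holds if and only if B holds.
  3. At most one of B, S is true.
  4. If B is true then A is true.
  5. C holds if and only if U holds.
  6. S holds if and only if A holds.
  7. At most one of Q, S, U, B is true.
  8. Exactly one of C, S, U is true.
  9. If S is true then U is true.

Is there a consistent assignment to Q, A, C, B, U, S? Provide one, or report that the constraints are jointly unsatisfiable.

Unsatisfiable — no assignment works.

Case U = True:
  (5) with U=T forces C = True.
  Constraint (8) is violated (C=T, U=T) — contradiction.
Case U = False:
  (5) with U=F forces C = False.
  (1) with C=F forces S = True.
  Constraint (9) is violated (S=T, U=F) — contradiction.
Both cases fail — unsatisfiable.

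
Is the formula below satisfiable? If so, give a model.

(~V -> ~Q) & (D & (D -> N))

Q=T; D=T; V=T; N=T

  ~V -> ~Q = True
    ~V = False
    ~Q = False
  D & (D -> N) = True
    D -> N = True
Both conjuncts True, so the formula holds.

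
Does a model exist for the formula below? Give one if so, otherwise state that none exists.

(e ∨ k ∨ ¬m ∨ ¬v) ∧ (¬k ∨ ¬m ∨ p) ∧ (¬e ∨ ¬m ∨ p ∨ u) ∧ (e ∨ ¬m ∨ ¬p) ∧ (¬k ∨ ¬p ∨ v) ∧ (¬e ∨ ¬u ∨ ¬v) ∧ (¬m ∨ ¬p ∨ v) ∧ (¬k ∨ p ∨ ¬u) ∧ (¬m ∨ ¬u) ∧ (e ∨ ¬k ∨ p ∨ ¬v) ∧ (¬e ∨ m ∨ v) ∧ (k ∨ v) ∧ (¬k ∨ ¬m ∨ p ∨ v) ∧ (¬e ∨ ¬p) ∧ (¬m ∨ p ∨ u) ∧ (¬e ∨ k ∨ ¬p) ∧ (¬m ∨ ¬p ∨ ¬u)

e = False; p = True; k = True; u = False; m = False; v = True

Set e = False.
Set p = True.
  then (e ∨ ¬m ∨ ¬p) forces m = False.
Set k = True.
  then (¬k ∨ ¬p ∨ v) forces v = True.
Set u = False.
All clauses satisfied.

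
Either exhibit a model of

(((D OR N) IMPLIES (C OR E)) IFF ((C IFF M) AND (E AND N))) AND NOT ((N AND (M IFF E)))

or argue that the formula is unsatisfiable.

N: True, D: False, C: False, M: False, E: True

  ((D OR N) IMPLIES (C OR E)) IFF ((C IFF M) AND (E AND N)) = True
    (D OR N) IMPLIES (C OR E) = True
      D OR N = True
      C OR E = True
    (C IFF M) AND (E AND N) = True
      C IFF M = True
      E AND N = True
  NOT ((N AND (M IFF E))) = True
    N AND (M IFF E) = False
      M IFF E = False
Both conjuncts True, so the formula holds.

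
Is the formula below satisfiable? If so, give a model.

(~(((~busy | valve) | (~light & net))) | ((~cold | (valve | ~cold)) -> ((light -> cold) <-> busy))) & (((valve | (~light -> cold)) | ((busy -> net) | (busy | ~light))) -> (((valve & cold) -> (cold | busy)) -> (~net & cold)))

busy=T, light=T, cold=T, valve=T, net=F

  ~(((~busy | valve) | (~light & net))) | ((~cold | (valve | ~cold)) -> ((light -> cold) <-> busy)) = True
    ~(((~busy | valve) | (~light & net))) = False
      (~busy | valve) | (~light & net) = True
        ~busy | valve = True
          ~busy = False
        ~light & net = False
          ~light = False
    (~cold | (valve | ~cold)) -> ((light -> cold) <-> busy) = True
      ~cold | (valve | ~cold) = True
        ~cold = False
        valve | ~cold = True
          ~cold = False
      (light -> cold) <-> busy = True
        light -> cold = True
  ((valve | (~light -> cold)) | ((busy -> net) | (busy | ~light))) -> (((valve & cold) -> (cold | busy)) -> (~net & cold)) = True
    (valve | (~light -> cold)) | ((busy -> net) | (busy | ~light)) = True
      valve | (~light -> cold) = True
        ~light -> cold = True
          ~light = False
      (busy -> net) | (busy | ~light) = True
        busy -> net = False
        busy | ~light = True
          ~light = False
    ((valve & cold) -> (cold | busy)) -> (~net & cold) = True
      (valve & cold) -> (cold | busy) = True
        valve & cold = True
        cold | busy = True
      ~net & cold = True
        ~net = True
Both conjuncts True, so the formula holds.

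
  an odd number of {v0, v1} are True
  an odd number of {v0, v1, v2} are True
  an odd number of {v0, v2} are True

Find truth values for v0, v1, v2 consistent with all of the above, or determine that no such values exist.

v0=T; v1=F; v2=F

{v0, v1}: 1 true → odd ✓
{v0, v1, v2}: 1 true → odd ✓
{v0, v2}: 1 true → odd ✓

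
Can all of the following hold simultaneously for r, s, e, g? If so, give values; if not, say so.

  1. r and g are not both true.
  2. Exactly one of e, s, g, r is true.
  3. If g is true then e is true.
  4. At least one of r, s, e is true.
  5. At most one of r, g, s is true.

r=T, s=F, e=F, g=F

  (1) r=T, g=F — not both ✓
  (2) {e, s, g, r}: 1 true — exactly one ✓
  (3) g=F ⇒ e: vacuous ✓
  (4) {r, s, e}: 1 true — at least one ✓
  (5) {r, g, s}: 1 true — at most one ✓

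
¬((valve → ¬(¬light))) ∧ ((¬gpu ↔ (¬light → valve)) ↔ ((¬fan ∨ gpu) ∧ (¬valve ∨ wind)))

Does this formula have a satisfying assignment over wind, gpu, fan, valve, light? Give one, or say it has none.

wind = False, gpu = True, fan = False, valve = True, light = False

  ¬((valve → ¬(¬light))) = True
    valve → ¬(¬light) = False
      ¬(¬light) = False
        ¬light = True
  (¬gpu ↔ (¬light → valve)) ↔ ((¬fan ∨ gpu) ∧ (¬valve ∨ wind)) = True
    ¬gpu ↔ (¬light → valve) = False
      ¬gpu = False
      ¬light → valve = True
        ¬light = True
    (¬fan ∨ gpu) ∧ (¬valve ∨ wind) = False
      ¬fan ∨ gpu = True
        ¬fan = True
      ¬valve ∨ wind = False
        ¬valve = False
Both conjuncts True, so the formula holds.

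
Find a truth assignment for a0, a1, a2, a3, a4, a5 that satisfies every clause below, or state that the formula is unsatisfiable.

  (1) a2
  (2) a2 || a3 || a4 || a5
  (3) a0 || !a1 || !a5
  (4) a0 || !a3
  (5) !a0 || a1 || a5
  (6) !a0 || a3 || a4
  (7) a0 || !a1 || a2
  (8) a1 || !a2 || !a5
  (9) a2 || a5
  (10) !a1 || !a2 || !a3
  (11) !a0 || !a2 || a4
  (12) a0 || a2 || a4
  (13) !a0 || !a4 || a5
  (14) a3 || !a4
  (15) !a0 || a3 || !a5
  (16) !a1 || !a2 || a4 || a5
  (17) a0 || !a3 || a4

a0 = False, a1 = False, a2 = True, a3 = False, a4 = False, a5 = False

Unit clause (a2) forces a2 = True.
Set a0 = False.
  then (a0 || !a3) forces a3 = False.
  then (a3 || !a4) forces a4 = False.
Try a1 = True:
  (a0 || !a1 || !a5) forces a5 = False.
  clause (!a1 || !a2 || a4 || a5) is falsified — backtrack.
So a1 = False.
  then (a1 || !a2 || !a5) forces a5 = False.
All clauses satisfied.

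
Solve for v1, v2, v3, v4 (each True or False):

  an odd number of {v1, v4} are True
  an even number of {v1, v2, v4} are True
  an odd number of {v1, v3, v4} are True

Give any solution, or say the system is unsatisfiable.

v1 = True, v2 = True, v3 = False, v4 = False

{v1, v4}: 1 true → odd ✓
{v1, v2, v4}: 2 true → even ✓
{v1, v3, v4}: 1 true → odd ✓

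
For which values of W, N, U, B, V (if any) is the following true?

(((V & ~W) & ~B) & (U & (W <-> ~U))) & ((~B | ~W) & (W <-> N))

W: False; N: False; U: True; B: False; V: True

  ((V & ~W) & ~B) & (U & (W <-> ~U)) = True
    (V & ~W) & ~B = True
      V & ~W = True
        ~W = True
      ~B = True
    U & (W <-> ~U) = True
      W <-> ~U = True
        ~U = False
  (~B | ~W) & (W <-> N) = True
    ~B | ~W = True
      ~B = True
      ~W = True
    W <-> N = True
Both conjuncts True, so the formula holds.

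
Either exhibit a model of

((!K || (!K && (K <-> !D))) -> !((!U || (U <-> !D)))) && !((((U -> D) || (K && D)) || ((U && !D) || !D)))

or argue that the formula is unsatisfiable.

The conjunct !((((U -> D) || (K && D)) || ((U && !D) || !D))) is unsatisfiable on its own:
  U=F, K=F, D=F: evaluates to False.
  U=F, K=F, D=T: evaluates to False.
  U=F, K=T, D=F: evaluates to False.
  U=F, K=T, D=T: evaluates to False.
  U=T, K=F, D=F: evaluates to False.
  U=T, K=F, D=T: evaluates to False.
  U=T, K=T, D=F: evaluates to False.
  U=T, K=T, D=T: evaluates to False.
So the whole conjunction is unsatisfiable.

Unsatisfiable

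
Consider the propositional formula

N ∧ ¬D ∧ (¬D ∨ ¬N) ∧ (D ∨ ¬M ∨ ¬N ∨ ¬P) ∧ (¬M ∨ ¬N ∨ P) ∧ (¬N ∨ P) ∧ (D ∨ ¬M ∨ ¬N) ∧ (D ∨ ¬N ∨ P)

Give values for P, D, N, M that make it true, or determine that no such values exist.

P = True, D = False, N = True, M = False

Unit clause (N) forces N = True.
Unit clause (¬D) forces D = False.
In (¬N ∨ P) only P is left, so P = True.
In (D ∨ ¬M ∨ ¬N) only ¬M is left, so M = False.
All clauses satisfied.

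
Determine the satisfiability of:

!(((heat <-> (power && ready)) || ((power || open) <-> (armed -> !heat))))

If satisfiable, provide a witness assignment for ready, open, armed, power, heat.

ready = False, open = True, armed = True, power = True, heat = True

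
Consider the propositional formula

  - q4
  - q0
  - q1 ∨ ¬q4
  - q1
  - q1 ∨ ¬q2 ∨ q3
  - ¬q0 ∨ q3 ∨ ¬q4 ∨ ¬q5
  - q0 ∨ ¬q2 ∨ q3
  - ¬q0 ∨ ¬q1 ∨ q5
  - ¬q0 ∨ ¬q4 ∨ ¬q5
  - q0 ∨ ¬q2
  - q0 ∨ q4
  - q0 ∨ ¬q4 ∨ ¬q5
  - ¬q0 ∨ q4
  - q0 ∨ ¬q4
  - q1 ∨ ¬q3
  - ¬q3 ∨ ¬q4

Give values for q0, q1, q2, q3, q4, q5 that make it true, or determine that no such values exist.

Unsatisfiable

Case q0 = True:
  (q4) forces q4 = True.
  (q1 ∨ ¬q4) forces q1 = True.
  (¬q0 ∨ ¬q1 ∨ q5) forces q5 = True.
  Clause (¬q0 ∨ ¬q4 ∨ ¬q5) is falsified — contradiction.
Case q0 = False:
  Clause (q0) is falsified — contradiction.
Both cases fail, so the formula is unsatisfiable.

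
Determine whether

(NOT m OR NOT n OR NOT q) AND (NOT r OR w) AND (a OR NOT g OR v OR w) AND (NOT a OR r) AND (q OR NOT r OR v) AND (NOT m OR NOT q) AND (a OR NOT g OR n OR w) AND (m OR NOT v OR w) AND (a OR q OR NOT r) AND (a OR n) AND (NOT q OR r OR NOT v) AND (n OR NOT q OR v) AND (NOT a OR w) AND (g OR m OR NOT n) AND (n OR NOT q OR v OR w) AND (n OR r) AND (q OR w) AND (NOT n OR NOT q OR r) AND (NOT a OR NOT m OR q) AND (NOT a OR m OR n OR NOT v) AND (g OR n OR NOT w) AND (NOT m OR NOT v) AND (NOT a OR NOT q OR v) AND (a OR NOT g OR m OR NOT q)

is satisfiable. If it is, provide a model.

Set g = True.
Set a = True.
  then (NOT a OR r) forces r = True.
  then (NOT a OR w) forces w = True.
Set q = True.
  then (NOT m OR NOT q) forces m = False.
  then (NOT a OR NOT q OR v) forces v = True.
  then (NOT a OR m OR n OR NOT v) forces n = True.
All clauses satisfied.

g=T; a=T; q=T; w=T; r=T; m=F; n=T; v=T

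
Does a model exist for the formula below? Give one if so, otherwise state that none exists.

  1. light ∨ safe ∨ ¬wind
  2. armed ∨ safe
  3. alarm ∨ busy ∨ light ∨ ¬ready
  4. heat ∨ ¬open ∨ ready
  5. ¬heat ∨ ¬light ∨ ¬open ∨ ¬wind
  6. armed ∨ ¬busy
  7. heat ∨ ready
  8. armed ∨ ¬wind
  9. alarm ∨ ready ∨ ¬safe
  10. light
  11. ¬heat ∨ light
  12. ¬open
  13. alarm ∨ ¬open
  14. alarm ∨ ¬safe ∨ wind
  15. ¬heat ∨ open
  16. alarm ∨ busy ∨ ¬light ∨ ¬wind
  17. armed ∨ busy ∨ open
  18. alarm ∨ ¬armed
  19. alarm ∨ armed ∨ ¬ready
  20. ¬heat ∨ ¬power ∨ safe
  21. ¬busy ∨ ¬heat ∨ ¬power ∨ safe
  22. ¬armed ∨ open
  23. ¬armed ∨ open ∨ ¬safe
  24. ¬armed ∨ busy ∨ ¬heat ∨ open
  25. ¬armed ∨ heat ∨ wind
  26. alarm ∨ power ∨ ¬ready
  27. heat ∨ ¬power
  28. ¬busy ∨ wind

Case light = True:
  (¬open) forces open = False.
  (¬heat ∨ open) forces heat = False.
  (heat ∨ ready) forces ready = True.
  (¬armed ∨ open) forces armed = False.
  (armed ∨ safe) forces safe = True.
  (armed ∨ ¬busy) forces busy = False.
  Clause (armed ∨ busy ∨ open) is falsified — contradiction.
Case light = False:
  Clause (light) is falsified — contradiction.
Both cases fail, so the formula is unsatisfiable.

Unsatisfiable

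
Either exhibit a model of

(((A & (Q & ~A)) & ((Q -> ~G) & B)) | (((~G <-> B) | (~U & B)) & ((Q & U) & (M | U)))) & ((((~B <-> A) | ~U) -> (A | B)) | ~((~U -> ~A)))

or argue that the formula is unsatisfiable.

U = True, B = True, A = True, G = False, M = True, Q = True

  ((A & (Q & ~A)) & ((Q -> ~G) & B)) | (((~G <-> B) | (~U & B)) & ((Q & U) & (M | U))) = True
    (A & (Q & ~A)) & ((Q -> ~G) & B) = False
      A & (Q & ~A) = False
        Q & ~A = False
          ~A = False
      (Q -> ~G) & B = True
        Q -> ~G = True
          ~G = True
    ((~G <-> B) | (~U & B)) & ((Q & U) & (M | U)) = True
      (~G <-> B) | (~U & B) = True
        ~G <-> B = True
          ~G = True
        ~U & B = False
          ~U = False
      (Q & U) & (M | U) = True
        Q & U = True
        M | U = True
  (((~B <-> A) | ~U) -> (A | B)) | ~((~U -> ~A)) = True
    ((~B <-> A) | ~U) -> (A | B) = True
      (~B <-> A) | ~U = False
        ~B <-> A = False
          ~B = False
        ~U = False
      A | B = True
    ~((~U -> ~A)) = False
      ~U -> ~A = True
        ~U = False
        ~A = False
Both conjuncts True, so the formula holds.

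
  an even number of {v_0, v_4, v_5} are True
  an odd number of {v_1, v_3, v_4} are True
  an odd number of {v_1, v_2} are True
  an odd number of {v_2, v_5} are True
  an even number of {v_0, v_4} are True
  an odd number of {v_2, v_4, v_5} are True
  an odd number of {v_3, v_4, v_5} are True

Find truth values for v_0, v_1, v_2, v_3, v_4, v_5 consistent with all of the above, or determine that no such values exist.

v_0=F, v_1=F, v_2=T, v_3=T, v_4=F, v_5=F

{v_0, v_4, v_5}: 0 true → even ✓
{v_1, v_3, v_4}: 1 true → odd ✓
{v_1, v_2}: 1 true → odd ✓
{v_2, v_5}: 1 true → odd ✓
{v_0, v_4}: 0 true → even ✓
{v_2, v_4, v_5}: 1 true → odd ✓
{v_3, v_4, v_5}: 1 true → odd ✓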